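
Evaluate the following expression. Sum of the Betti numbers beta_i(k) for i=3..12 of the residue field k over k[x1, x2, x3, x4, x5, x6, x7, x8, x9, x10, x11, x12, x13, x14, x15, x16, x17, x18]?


Koszul resolution: beta_i(k)=C(n,i), n=18
C(18,3)=816, C(18,4)=3060, C(18,5)=8568, C(18,6)=18564, C(18,7)=31824, C(18,8)=43758, C(18,9)=48620, C(18,10)=43758, C(18,11)=31824, C(18,12)=18564
Sum=249356


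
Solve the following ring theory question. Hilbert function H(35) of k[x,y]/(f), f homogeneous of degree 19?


H(t)=d for t>=d-1.
d=19, t=35
H(35)=19


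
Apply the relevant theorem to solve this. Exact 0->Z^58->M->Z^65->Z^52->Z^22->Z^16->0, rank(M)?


Alt sum=0:
(-1)^0*58 + (-1)^1*? + (-1)^2*65 + (-1)^3*52 + (-1)^4*22 + (-1)^5*16=0
rank(M)=77


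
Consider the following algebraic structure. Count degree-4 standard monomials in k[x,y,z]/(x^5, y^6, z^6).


Need i<5, j<6, k<6 with i+j+k=4.
For each i, j ranges over max(0,4-i-5)..min(5,4-i):
  i=0: j in [0,4] -> 5
  i=1: j in [0,3] -> 4
  i=2: j in [0,2] -> 3
  i=3: j in [0,1] -> 2
  i=4: j in [0,0] -> 1
H(4) = 5+4+3+2+1 = 15


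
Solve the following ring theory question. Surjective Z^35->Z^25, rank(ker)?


rank(ker) = 35-25 = 10


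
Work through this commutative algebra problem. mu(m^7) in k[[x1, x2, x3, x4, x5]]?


C(n+d-1,d)=C(11,7)=330


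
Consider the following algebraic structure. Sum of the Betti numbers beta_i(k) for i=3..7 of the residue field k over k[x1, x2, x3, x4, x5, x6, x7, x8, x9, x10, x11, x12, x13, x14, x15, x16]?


Koszul resolution: beta_i(k)=C(n,i), n=16
C(16,3)=560, C(16,4)=1820, C(16,5)=4368, C(16,6)=8008, C(16,7)=11440
Sum=26196


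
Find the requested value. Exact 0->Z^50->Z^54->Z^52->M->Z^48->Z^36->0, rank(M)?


Alt sum=0:
(-1)^0*50 + (-1)^1*54 + (-1)^2*52 + (-1)^3*? + (-1)^4*48 + (-1)^5*36=0
rank(M)=60


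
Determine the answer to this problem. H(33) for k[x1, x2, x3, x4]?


C(d+n-1,n-1)=C(36,3)=7140


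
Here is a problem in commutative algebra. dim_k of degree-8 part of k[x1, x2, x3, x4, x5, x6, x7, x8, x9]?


C(d+n-1,n-1)=C(16,8)=12870


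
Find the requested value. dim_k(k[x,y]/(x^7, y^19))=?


Basis: x^i*y^j, i<7, j<19
7*19=133


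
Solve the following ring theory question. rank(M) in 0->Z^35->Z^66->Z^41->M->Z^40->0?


Alt sum=0:
(-1)^0*35 + (-1)^1*66 + (-1)^2*41 + (-1)^3*? + (-1)^4*40=0
rank(M)=50


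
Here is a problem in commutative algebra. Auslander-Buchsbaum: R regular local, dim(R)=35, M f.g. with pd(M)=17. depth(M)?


pd+depth=depth(R)=35
depth=35-17=18


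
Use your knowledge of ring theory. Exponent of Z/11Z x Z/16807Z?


Exponent = lcm of the cyclic orders; pairwise coprime => product.
11^1*7^5=11*16807=184877


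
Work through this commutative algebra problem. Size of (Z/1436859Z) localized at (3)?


3-primary part: 1436859=3^9*73
Size=3^9=19683


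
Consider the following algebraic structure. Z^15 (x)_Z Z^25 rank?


rank(M(x)N) = rank(M)*rank(N)
15*25 = 375


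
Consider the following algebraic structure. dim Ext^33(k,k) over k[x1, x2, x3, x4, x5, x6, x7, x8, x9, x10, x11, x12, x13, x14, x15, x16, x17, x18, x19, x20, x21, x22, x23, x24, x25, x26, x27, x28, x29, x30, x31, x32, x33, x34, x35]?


C(n,i)=C(35,33)=595


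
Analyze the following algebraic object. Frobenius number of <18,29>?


gcd(18,29)=1 => F=ab-a-b=18*29-18-29=522-47=475


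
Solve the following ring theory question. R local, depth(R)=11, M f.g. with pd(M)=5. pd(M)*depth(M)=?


pd+depth=11
depth=11-5=6
pd*depth=5*6=30


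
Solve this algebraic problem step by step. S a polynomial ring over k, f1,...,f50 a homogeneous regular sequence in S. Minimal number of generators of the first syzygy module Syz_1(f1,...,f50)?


Regular sequence => Koszul complex is the minimal free resolution.
Syz_1 minimally generated by Koszul relations f_i*e_j - f_j*e_i (i<j): mu(Syz_1) = beta_2 = C(m,2) = m(m-1)/2
m=50
50*49/2 = 1225


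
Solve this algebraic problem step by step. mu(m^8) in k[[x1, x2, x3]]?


C(n+d-1,d)=C(10,8)=45


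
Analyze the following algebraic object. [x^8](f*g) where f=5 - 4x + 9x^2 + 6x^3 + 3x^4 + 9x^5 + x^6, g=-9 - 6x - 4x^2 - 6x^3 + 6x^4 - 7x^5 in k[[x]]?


[x^8] = sum a_i*b_j, i+j=8
  6*-7=-42
  3*6=18
  9*-6=-54
  1*-4=-4
Sum=-82


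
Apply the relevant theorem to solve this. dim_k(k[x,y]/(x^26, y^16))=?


Basis: x^i*y^j, i<26, j<16
26*16=416


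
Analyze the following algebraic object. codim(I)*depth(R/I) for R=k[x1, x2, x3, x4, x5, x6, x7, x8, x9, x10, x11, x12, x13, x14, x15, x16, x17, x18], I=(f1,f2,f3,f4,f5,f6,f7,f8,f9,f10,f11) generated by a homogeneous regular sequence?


codim=11, depth=dim(R/I)=18-11=7
Product=11*7=77


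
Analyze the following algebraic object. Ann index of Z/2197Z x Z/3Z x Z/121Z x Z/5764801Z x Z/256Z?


Exponent = lcm of the cyclic orders; pairwise coprime => product.
13^3*3^1*11^2*7^8*2^8=2197*3*121*5764801*256=1176958005839616


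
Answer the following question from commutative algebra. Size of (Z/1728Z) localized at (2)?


2-primary part: 1728=2^6*27
Size=2^6=64


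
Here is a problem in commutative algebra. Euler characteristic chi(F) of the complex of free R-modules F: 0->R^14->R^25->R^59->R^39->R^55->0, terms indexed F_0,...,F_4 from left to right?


chi = sum (-1)^i * rank:
(-1)^0*14=14
(-1)^1*25=-25
(-1)^2*59=59
(-1)^3*39=-39
(-1)^4*55=55
chi=64


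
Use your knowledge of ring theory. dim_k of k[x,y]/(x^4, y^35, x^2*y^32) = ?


k[x,y]/I, I = (x^4, y^35, x^2*y^32)
Rect: 4x35=140. Corner: (4-2)x(35-32)=6.
dim = 140-6 = 134


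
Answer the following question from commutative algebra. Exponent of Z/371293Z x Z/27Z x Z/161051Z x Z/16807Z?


Exponent = lcm of the cyclic orders; pairwise coprime => product.
13^5*3^3*11^5*7^5=371293*27*161051*16807=27135270270135027


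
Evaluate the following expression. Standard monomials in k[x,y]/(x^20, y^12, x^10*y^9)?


k[x,y]/I, I = (x^20, y^12, x^10*y^9)
Rect: 20x12=240. Corner: (20-10)x(12-9)=30.
dim = 240-30 = 210


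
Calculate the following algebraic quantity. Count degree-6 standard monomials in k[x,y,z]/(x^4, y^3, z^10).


Need i<4, j<3, k<10 with i+j+k=6.
For each i, j ranges over max(0,6-i-9)..min(2,6-i):
  i=0: j in [0,2] -> 3
  i=1: j in [0,2] -> 3
  i=2: j in [0,2] -> 3
  i=3: j in [0,2] -> 3
H(6) = 3+3+3+3 = 12


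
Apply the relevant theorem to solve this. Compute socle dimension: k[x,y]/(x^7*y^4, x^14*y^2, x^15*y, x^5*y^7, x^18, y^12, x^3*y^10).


Socle = ann(m) = span of standard monomials u with x*u, y*u in I (staircase corners).
Minimal generators: x^18, x^15*y, x^14*y^2, x^7*y^4, x^5*y^7, x^3*y^10, y^12
Corners: x^2y^11, x^4y^9, x^6y^6, x^13y^3, x^14y, x^17
Socle dim=6


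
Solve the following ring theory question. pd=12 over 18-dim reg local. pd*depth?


pd+depth=18
depth=18-12=6
pd*depth=12*6=72


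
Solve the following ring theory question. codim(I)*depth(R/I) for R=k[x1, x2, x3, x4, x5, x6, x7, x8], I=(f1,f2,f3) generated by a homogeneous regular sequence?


codim=3, depth=dim(R/I)=8-3=5
Product=3*5=15


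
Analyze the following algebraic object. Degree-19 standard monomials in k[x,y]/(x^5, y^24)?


k[x,y], I = (x^5, y^24), d = 19
Need i < 5 and d-i < 24.
Range: 0 <= i <= 4.
H(19) = 5


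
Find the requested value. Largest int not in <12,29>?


gcd(12,29)=1 => F=ab-a-b=12*29-12-29=348-41=307


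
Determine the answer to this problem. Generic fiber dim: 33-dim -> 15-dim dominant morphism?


dim(fiber)=dim(X)-dim(Y)=33-15=18


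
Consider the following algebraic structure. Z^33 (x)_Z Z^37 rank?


rank(M(x)N) = rank(M)*rank(N)
33*37 = 1221


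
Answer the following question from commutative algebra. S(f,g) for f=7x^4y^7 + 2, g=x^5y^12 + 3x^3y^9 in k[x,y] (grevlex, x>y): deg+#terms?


LT(f)=7x^4y^7, LT(g)=x^5y^12
lcm(LM)=x^5y^12
S(f,g) (scaled by 7 to clear denominators) = xy^5*f - 7*g = -21x^3y^9 + 2xy^5
2 terms, deg 12.
12+2=14


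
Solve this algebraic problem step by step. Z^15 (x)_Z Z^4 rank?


rank(M(x)N) = rank(M)*rank(N)
15*4 = 60


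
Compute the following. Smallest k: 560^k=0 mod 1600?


560^k mod 1600:
k=1: 560
k=2: 0
First zero at k = 2


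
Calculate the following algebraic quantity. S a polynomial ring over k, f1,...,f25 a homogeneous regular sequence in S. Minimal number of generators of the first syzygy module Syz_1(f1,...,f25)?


Regular sequence => Koszul complex is the minimal free resolution.
Syz_1 minimally generated by Koszul relations f_i*e_j - f_j*e_i (i<j): mu(Syz_1) = beta_2 = C(m,2) = m(m-1)/2
m=25
25*24/2 = 300


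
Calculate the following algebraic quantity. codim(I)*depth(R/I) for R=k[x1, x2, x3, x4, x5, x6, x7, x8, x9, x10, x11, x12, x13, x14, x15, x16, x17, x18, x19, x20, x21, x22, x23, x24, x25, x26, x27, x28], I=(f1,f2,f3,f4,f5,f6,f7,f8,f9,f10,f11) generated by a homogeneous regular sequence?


codim=11, depth=dim(R/I)=28-11=17
Product=11*17=187


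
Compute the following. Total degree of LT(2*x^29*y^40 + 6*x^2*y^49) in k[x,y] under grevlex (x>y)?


LT: 2*x^29*y^40
deg_x=29, deg_y=40
Total=29+40=69


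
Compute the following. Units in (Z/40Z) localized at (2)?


Local ring = Z/8Z.
phi(8) = 2^2*(2-1) = 4


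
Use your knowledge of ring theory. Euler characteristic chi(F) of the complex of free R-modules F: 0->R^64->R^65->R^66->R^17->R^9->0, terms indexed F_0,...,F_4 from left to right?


chi = sum (-1)^i * rank:
(-1)^0*64=64
(-1)^1*65=-65
(-1)^2*66=66
(-1)^3*17=-17
(-1)^4*9=9
chi=57


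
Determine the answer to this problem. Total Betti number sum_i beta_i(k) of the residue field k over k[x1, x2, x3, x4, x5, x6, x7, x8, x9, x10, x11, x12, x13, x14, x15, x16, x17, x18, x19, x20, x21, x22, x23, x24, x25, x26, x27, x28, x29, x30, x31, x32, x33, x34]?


Koszul resolution: beta_i(k)=C(n,i), n=34
sum_i C(34,i) = 2^34 = 17179869184


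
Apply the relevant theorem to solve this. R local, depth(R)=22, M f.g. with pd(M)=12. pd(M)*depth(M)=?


pd+depth=22
depth=22-12=10
pd*depth=12*10=120


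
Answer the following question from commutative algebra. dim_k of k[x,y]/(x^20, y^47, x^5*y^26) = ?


k[x,y]/I, I = (x^20, y^47, x^5*y^26)
Rect: 20x47=940. Corner: (20-5)x(47-26)=315.
dim = 940-315 = 625


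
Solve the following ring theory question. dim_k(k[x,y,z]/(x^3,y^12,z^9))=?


Basis: x^iy^jz^k, i<3,j<12,k<9
3*12*9=324


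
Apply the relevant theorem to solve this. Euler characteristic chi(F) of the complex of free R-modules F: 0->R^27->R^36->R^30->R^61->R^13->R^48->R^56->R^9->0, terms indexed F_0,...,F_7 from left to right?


chi = sum (-1)^i * rank:
(-1)^0*27=27
(-1)^1*36=-36
(-1)^2*30=30
(-1)^3*61=-61
(-1)^4*13=13
(-1)^5*48=-48
(-1)^6*56=56
(-1)^7*9=-9
chi=-28


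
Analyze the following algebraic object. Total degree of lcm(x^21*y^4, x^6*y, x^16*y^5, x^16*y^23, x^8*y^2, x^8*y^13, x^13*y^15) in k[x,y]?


lcm = componentwise max:
x: max(21,6,16,16,8,8,13)=21
y: max(4,1,5,23,2,13,15)=23
Total=21+23=44


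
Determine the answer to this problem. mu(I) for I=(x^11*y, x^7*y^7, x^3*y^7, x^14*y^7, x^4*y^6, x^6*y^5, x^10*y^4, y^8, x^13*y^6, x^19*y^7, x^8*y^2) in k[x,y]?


Remove redundant (divisible by others).
x^14*y^7 redundant.
x^10*y^4 redundant.
x^7*y^7 redundant.
x^19*y^7 redundant.
x^13*y^6 redundant.
Min: x^11*y, x^8*y^2, x^6*y^5, x^4*y^6, x^3*y^7, y^8
Count=6


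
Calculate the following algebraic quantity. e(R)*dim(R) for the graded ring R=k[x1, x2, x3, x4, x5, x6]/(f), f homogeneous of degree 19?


e(R)=deg(f)=19, dim(R)=6-1=5
e*dim=19*5=95


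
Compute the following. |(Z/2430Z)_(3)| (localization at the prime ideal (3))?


3-primary part: 2430=3^5*10
Size=3^5=243


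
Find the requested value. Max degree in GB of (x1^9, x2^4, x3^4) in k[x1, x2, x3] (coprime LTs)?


Pure powers, coprime LTs => already GB.
Degrees: 9, 4, 4
Max=9


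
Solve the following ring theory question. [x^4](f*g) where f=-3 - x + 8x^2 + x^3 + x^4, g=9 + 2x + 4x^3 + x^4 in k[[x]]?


[x^4] = sum a_i*b_j, i+j=4
  -3*1=-3
  -1*4=-4
  1*2=2
  1*9=9
Sum=4


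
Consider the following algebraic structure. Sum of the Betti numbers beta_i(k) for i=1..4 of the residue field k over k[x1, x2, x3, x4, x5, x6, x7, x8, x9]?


Koszul resolution: beta_i(k)=C(n,i), n=9
C(9,1)=9, C(9,2)=36, C(9,3)=84, C(9,4)=126
Sum=255


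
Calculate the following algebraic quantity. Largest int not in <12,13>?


gcd(12,13)=1 => F=ab-a-b=12*13-12-13=156-25=131


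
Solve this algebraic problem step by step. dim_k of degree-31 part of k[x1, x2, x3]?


C(d+n-1,n-1)=C(33,2)=528


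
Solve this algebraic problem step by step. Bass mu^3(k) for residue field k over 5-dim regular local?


C(n,i)=C(5,3)=10


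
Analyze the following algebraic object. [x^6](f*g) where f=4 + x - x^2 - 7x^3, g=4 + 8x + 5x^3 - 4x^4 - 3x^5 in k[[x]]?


[x^6] = sum a_i*b_j, i+j=6
  1*-3=-3
  -1*-4=4
  -7*5=-35
Sum=-34


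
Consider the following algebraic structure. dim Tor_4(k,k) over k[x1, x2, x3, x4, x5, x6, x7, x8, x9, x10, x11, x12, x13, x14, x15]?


Koszul: C(n,i)=C(15,4)=1365


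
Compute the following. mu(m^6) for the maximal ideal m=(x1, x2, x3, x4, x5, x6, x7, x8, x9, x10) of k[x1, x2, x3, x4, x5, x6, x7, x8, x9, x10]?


Graded Nakayama: mu(m^d) = dim_k (m^d/m^(d+1)) = #degree-6 monomials in 10 vars
C(n+d-1,d)=C(15,6)=5005


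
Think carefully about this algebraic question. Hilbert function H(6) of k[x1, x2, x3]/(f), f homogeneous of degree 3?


C(8,2)-C(5,2)=28-10=18


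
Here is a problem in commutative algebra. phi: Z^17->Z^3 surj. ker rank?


rank(ker) = 17-3 = 14


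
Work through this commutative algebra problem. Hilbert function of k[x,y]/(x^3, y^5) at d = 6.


k[x,y], I = (x^3, y^5), d = 6
Need i < 3 and d-i < 5.
Range: 2 <= i <= 2.
H(6) = 1


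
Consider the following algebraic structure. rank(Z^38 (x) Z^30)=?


rank(M(x)N) = rank(M)*rank(N)
38*30 = 1140


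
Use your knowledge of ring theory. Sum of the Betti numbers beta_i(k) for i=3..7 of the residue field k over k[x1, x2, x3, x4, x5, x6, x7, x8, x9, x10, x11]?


Koszul resolution: beta_i(k)=C(n,i), n=11
C(11,3)=165, C(11,4)=330, C(11,5)=462, C(11,6)=462, C(11,7)=330
Sum=1749


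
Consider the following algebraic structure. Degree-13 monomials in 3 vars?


C(d+n-1,n-1)=C(15,2)=105


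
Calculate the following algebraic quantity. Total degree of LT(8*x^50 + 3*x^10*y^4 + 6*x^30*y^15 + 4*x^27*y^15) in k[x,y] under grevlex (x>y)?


LT: 8*x^50
deg_x=50, deg_y=0
Total=50+0=50


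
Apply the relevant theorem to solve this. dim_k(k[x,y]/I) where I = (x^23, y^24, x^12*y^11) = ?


k[x,y]/I, I = (x^23, y^24, x^12*y^11)
Rect: 23x24=552. Corner: (23-12)x(24-11)=143.
dim = 552-143 = 409


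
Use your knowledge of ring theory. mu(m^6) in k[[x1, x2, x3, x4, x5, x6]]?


C(n+d-1,d)=C(11,6)=462


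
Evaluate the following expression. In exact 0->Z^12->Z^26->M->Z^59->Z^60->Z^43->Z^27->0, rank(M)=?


Alt sum=0:
(-1)^0*12 + (-1)^1*26 + (-1)^2*? + (-1)^3*59 + (-1)^4*60 + (-1)^5*43 + (-1)^6*27=0
rank(M)=29


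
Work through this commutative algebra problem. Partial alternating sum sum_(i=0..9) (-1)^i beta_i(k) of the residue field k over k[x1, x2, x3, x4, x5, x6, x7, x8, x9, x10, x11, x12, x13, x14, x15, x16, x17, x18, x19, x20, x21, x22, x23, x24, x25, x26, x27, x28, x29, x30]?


Koszul resolution: beta_i(k)=C(n,i), n=30
sum_(i=0..p) (-1)^i C(n,i) = (-1)^p C(n-1,p)
(-1)^9*C(29,9) = (-1)^9*10015005 = -10015005


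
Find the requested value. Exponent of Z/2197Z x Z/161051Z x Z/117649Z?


Exponent = lcm of the cyclic orders; pairwise coprime => product.
13^3*11^5*7^6=2197*161051*117649=41627633550503


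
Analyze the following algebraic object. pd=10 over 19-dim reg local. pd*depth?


pd+depth=19
depth=19-10=9
pd*depth=10*9=90


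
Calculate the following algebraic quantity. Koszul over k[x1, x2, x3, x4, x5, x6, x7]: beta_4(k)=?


C(n,i)=C(7,4)=35


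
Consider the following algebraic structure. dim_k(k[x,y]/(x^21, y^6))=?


Basis: x^i*y^j, i<21, j<6
21*6=126


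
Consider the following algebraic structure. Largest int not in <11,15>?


gcd(11,15)=1 => F=ab-a-b=11*15-11-15=165-26=139


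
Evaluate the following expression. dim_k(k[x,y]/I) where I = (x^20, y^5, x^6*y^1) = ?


k[x,y]/I, I = (x^20, y^5, x^6*y^1)
Rect: 20x5=100. Corner: (20-6)x(5-1)=56.
dim = 100-56 = 44


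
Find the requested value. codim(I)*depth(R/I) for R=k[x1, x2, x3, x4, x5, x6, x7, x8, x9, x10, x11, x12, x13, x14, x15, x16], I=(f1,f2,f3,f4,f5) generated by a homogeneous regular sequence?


codim=5, depth=dim(R/I)=16-5=11
Product=5*11=55


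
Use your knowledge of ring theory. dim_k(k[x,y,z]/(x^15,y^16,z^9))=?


Basis: x^iy^jz^k, i<15,j<16,k<9
15*16*9=2160


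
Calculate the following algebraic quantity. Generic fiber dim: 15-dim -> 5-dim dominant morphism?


dim(fiber)=dim(X)-dim(Y)=15-5=10


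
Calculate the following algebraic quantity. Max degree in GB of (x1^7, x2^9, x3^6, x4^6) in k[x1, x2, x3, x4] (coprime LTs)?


Pure powers, coprime LTs => already GB.
Degrees: 7, 9, 6, 6
Max=9


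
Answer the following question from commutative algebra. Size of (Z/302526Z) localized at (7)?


7-primary part: 302526=7^5*18
Size=7^5=16807


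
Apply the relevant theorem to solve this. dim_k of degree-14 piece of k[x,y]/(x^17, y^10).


k[x,y], I = (x^17, y^10), d = 14
Need i < 17 and d-i < 10.
Range: 5 <= i <= 14.
H(14) = 10


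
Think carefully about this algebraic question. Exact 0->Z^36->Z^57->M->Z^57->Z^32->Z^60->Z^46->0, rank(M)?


Alt sum=0:
(-1)^0*36 + (-1)^1*57 + (-1)^2*? + (-1)^3*57 + (-1)^4*32 + (-1)^5*60 + (-1)^6*46=0
rank(M)=60


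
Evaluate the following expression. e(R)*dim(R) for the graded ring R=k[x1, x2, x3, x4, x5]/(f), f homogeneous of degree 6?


e(R)=deg(f)=6, dim(R)=5-1=4
e*dim=6*4=24


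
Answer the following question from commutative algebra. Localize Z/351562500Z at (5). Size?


5-primary part: 351562500=5^10*36
Size=5^10=9765625


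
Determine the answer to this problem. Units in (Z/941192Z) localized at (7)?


Local ring = Z/117649Z.
phi(117649) = 7^5*(7-1) = 100842


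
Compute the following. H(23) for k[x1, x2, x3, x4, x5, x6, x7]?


C(d+n-1,n-1)=C(29,6)=475020


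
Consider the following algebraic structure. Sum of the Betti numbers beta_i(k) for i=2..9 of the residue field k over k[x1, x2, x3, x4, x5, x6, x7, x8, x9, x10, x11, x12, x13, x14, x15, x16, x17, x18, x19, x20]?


Koszul resolution: beta_i(k)=C(n,i), n=20
C(20,2)=190, C(20,3)=1140, C(20,4)=4845, C(20,5)=15504, C(20,6)=38760, C(20,7)=77520, C(20,8)=125970, C(20,9)=167960
Sum=431889


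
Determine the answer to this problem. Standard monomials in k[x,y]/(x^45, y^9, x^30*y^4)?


k[x,y]/I, I = (x^45, y^9, x^30*y^4)
Rect: 45x9=405. Corner: (45-30)x(9-4)=75.
dim = 405-75 = 330


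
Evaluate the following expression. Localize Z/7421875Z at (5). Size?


5-primary part: 7421875=5^8*19
Size=5^8=390625


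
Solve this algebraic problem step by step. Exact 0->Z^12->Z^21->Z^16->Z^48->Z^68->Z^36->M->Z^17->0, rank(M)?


Alt sum=0:
(-1)^0*12 + (-1)^1*21 + (-1)^2*16 + (-1)^3*48 + (-1)^4*68 + (-1)^5*36 + (-1)^6*? + (-1)^7*17=0
rank(M)=26


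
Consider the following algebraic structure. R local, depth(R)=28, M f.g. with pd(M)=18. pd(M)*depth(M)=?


pd+depth=28
depth=28-18=10
pd*depth=18*10=180


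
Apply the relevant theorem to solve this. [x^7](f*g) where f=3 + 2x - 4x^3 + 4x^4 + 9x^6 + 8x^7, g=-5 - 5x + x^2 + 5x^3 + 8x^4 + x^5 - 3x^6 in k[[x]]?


[x^7] = sum a_i*b_j, i+j=7
  2*-3=-6
  -4*8=-32
  4*5=20
  9*-5=-45
  8*-5=-40
Sum=-103


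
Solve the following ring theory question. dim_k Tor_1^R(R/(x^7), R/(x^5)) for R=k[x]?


Tor_1(R/I,R/J)=(I cap J)/IJ=(x^7)/(x^12)
dim=12-7=min(7,5)=5


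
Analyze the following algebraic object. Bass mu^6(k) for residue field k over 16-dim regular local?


C(n,i)=C(16,6)=8008


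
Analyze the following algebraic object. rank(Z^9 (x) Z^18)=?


rank(M(x)N) = rank(M)*rank(N)
9*18 = 162


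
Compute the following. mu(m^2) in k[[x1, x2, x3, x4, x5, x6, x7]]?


C(n+d-1,d)=C(8,2)=28


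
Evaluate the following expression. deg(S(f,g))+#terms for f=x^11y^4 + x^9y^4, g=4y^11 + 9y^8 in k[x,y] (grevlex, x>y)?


LT(f)=x^11y^4, LT(g)=4y^11
lcm(LM)=x^11y^11
S(f,g) (scaled by 4 to clear denominators) = 4y^7*f - x^11*g = 4x^9y^11 - 9x^11y^8
2 terms, deg 20.
20+2=22


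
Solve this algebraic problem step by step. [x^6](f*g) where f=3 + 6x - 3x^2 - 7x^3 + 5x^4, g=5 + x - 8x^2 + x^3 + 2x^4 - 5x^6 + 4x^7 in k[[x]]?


[x^6] = sum a_i*b_j, i+j=6
  3*-5=-15
  -3*2=-6
  -7*1=-7
  5*-8=-40
Sum=-68


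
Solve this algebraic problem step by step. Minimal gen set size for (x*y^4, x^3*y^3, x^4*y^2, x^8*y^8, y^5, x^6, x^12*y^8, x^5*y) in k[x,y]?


Remove redundant (divisible by others).
x^8*y^8 redundant.
x^12*y^8 redundant.
Min: x^6, x^5*y, x^4*y^2, x^3*y^3, x*y^4, y^5
Count=6


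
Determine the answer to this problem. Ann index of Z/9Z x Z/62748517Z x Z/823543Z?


Exponent = lcm of the cyclic orders; pairwise coprime => product.
3^2*13^7*7^7=9*62748517*823543=465084917421579


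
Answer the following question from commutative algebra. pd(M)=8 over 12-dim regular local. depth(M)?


pd+depth=depth(R)=12
depth=12-8=4


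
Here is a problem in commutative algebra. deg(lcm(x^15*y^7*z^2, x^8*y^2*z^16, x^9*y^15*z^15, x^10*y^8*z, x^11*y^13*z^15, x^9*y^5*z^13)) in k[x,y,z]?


lcm = componentwise max:
x: max(15,8,9,10,11,9)=15
y: max(7,2,15,8,13,5)=15
z: max(2,16,15,1,15,13)=16
Total=15+15+16=46


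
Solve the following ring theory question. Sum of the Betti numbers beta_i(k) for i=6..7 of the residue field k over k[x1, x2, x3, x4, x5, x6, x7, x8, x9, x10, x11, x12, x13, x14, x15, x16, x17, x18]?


Koszul resolution: beta_i(k)=C(n,i), n=18
C(18,6)=18564, C(18,7)=31824
Sum=50388


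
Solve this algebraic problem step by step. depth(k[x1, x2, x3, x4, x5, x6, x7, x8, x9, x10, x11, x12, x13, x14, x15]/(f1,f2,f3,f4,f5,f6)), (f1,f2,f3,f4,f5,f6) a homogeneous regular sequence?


depth(R)=15
depth(R/I)=15-6=9


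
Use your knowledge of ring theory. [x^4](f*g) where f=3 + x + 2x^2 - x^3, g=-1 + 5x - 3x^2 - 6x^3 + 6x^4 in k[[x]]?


[x^4] = sum a_i*b_j, i+j=4
  3*6=18
  1*-6=-6
  2*-3=-6
  -1*5=-5
Sum=1


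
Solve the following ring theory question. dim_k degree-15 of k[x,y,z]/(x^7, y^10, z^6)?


Need i<7, j<10, k<6 with i+j+k=15.
For each i, j ranges over max(0,15-i-5)..min(9,15-i):
  i=0: j in [10,9] -> 0
  i=1: j in [9,9] -> 1
  i=2: j in [8,9] -> 2
  i=3: j in [7,9] -> 3
  i=4: j in [6,9] -> 4
  i=5: j in [5,9] -> 5
  i=6: j in [4,9] -> 6
H(15) = 0+1+2+3+4+5+6 = 21


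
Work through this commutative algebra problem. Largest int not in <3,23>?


gcd(3,23)=1 => F=ab-a-b=3*23-3-23=69-26=43


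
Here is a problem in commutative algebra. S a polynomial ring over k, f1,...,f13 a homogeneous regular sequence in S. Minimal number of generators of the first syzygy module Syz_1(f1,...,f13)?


Regular sequence => Koszul complex is the minimal free resolution.
Syz_1 minimally generated by Koszul relations f_i*e_j - f_j*e_i (i<j): mu(Syz_1) = beta_2 = C(m,2) = m(m-1)/2
m=13
13*12/2 = 78


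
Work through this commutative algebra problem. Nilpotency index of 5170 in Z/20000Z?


5170^k mod 20000:
k=1: 5170
k=2: 8900
k=3: 13000
k=4: 10000
k=5: 0
First zero at k = 5


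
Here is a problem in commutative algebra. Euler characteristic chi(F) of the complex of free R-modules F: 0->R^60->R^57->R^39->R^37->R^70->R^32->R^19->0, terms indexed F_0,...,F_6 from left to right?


chi = sum (-1)^i * rank:
(-1)^0*60=60
(-1)^1*57=-57
(-1)^2*39=39
(-1)^3*37=-37
(-1)^4*70=70
(-1)^5*32=-32
(-1)^6*19=19
chi=62


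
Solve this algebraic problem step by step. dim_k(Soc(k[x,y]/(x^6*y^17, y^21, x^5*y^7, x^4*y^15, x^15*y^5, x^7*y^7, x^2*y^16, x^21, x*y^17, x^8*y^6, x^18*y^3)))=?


Socle = ann(m) = span of standard monomials u with x*u, y*u in I (staircase corners).
Redundant generators: x^7*y^7, x^6*y^17
Minimal generators: x^21, x^18*y^3, x^15*y^5, x^8*y^6, x^5*y^7, x^4*y^15, x^2*y^16, x*y^17, y^21
Corners: y^20, xy^16, x^3y^15, x^4y^14, x^7y^6, x^14y^5, x^17y^4, x^20y^2
Socle dim=8


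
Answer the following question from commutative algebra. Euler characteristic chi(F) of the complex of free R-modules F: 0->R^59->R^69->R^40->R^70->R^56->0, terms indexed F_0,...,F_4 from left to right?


chi = sum (-1)^i * rank:
(-1)^0*59=59
(-1)^1*69=-69
(-1)^2*40=40
(-1)^3*70=-70
(-1)^4*56=56
chi=16


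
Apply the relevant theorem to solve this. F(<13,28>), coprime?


gcd(13,28)=1 => F=ab-a-b=13*28-13-28=364-41=323


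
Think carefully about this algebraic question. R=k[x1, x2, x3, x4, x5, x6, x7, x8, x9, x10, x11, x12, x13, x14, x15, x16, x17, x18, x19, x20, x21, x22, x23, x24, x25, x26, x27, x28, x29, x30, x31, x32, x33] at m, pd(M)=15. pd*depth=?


pd+depth=33
depth=33-15=18
pd*depth=15*18=270


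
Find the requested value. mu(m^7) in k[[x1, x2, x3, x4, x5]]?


C(n+d-1,d)=C(11,7)=330


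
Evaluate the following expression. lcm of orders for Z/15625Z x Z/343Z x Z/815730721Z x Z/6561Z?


Exponent = lcm of the cyclic orders; pairwise coprime => product.
5^6*7^3*13^8*3^8=15625*343*815730721*6561=28683424630390359375


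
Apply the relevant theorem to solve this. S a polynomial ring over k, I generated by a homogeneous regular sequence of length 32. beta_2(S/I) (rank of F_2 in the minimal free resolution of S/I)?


Regular sequence => Koszul complex is the minimal free resolution.
Syz_1 minimally generated by Koszul relations f_i*e_j - f_j*e_i (i<j): mu(Syz_1) = beta_2 = C(m,2) = m(m-1)/2
m=32
32*31/2 = 496


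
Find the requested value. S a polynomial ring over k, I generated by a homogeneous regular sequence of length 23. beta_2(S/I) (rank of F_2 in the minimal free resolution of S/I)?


Regular sequence => Koszul complex is the minimal free resolution.
Syz_1 minimally generated by Koszul relations f_i*e_j - f_j*e_i (i<j): mu(Syz_1) = beta_2 = C(m,2) = m(m-1)/2
m=23
23*22/2 = 253


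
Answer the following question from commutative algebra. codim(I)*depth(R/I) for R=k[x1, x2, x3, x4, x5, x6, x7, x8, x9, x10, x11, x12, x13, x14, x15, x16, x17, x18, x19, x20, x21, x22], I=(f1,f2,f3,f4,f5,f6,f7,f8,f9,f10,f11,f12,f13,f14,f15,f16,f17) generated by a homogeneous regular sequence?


codim=17, depth=dim(R/I)=22-17=5
Product=17*5=85


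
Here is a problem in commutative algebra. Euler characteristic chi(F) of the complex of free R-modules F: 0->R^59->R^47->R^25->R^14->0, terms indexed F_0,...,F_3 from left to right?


chi = sum (-1)^i * rank:
(-1)^0*59=59
(-1)^1*47=-47
(-1)^2*25=25
(-1)^3*14=-14
chi=23


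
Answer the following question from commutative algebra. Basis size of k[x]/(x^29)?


Basis: 1,x,...,x^28
dim=29


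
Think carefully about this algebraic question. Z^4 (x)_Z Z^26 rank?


rank(M(x)N) = rank(M)*rank(N)
4*26 = 104


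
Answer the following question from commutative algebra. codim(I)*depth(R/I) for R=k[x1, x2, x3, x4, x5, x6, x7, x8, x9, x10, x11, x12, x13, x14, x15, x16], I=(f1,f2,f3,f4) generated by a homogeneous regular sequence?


codim=4, depth=dim(R/I)=16-4=12
Product=4*12=48


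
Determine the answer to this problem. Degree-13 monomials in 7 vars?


C(d+n-1,n-1)=C(19,6)=27132


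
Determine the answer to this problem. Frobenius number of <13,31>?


gcd(13,31)=1 => F=ab-a-b=13*31-13-31=403-44=359


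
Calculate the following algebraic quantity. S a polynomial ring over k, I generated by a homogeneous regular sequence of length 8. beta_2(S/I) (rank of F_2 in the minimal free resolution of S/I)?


Regular sequence => Koszul complex is the minimal free resolution.
Syz_1 minimally generated by Koszul relations f_i*e_j - f_j*e_i (i<j): mu(Syz_1) = beta_2 = C(m,2) = m(m-1)/2
m=8
8*7/2 = 28


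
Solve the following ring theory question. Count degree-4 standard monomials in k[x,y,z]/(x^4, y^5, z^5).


Need i<4, j<5, k<5 with i+j+k=4.
For each i, j ranges over max(0,4-i-4)..min(4,4-i):
  i=0: j in [0,4] -> 5
  i=1: j in [0,3] -> 4
  i=2: j in [0,2] -> 3
  i=3: j in [0,1] -> 2
H(4) = 5+4+3+2 = 14


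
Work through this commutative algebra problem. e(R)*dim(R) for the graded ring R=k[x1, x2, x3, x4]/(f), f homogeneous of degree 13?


e(R)=deg(f)=13, dim(R)=4-1=3
e*dim=13*3=39


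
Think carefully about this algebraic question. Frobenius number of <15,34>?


gcd(15,34)=1 => F=ab-a-b=15*34-15-34=510-49=461


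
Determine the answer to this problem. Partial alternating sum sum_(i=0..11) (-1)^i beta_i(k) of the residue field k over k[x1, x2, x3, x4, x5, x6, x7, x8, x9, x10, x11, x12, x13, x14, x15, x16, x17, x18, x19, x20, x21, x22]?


Koszul resolution: beta_i(k)=C(n,i), n=22
sum_(i=0..p) (-1)^i C(n,i) = (-1)^p C(n-1,p)
(-1)^11*C(21,11) = (-1)^11*352716 = -352716


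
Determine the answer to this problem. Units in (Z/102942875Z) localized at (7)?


Local ring = Z/823543Z.
phi(823543) = 7^6*(7-1) = 705894


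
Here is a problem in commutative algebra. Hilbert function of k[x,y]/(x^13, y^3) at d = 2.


k[x,y], I = (x^13, y^3), d = 2
Need i < 13 and d-i < 3.
Range: 0 <= i <= 2.
H(2) = 3


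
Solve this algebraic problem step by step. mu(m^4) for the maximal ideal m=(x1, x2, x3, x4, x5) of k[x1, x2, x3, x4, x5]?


Graded Nakayama: mu(m^d) = dim_k (m^d/m^(d+1)) = #degree-4 monomials in 5 vars
C(n+d-1,d)=C(8,4)=70


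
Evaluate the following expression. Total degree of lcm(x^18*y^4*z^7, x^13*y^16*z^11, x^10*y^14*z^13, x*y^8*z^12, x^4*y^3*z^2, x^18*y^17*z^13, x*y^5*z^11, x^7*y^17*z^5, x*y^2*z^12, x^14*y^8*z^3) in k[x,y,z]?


lcm = componentwise max:
x: max(18,13,10,1,4,18,1,7,1,14)=18
y: max(4,16,14,8,3,17,5,17,2,8)=17
z: max(7,11,13,12,2,13,11,5,12,3)=13
Total=18+17+13=48


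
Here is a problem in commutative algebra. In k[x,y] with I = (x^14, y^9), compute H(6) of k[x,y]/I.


k[x,y], I = (x^14, y^9), d = 6
Need i < 14 and d-i < 9.
Range: 0 <= i <= 6.
H(6) = 7


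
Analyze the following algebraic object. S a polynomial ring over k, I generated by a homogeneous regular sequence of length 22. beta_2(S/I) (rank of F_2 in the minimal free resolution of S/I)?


Regular sequence => Koszul complex is the minimal free resolution.
Syz_1 minimally generated by Koszul relations f_i*e_j - f_j*e_i (i<j): mu(Syz_1) = beta_2 = C(m,2) = m(m-1)/2
m=22
22*21/2 = 231


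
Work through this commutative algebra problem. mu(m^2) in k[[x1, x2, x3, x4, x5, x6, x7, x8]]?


C(n+d-1,d)=C(9,2)=36


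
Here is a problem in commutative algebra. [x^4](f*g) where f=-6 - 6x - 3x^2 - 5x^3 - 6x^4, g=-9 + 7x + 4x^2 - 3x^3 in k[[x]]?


[x^4] = sum a_i*b_j, i+j=4
  -6*-3=18
  -3*4=-12
  -5*7=-35
  -6*-9=54
Sum=25


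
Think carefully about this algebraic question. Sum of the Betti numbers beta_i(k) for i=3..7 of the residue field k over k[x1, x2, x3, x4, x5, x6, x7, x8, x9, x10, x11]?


Koszul resolution: beta_i(k)=C(n,i), n=11
C(11,3)=165, C(11,4)=330, C(11,5)=462, C(11,6)=462, C(11,7)=330
Sum=1749


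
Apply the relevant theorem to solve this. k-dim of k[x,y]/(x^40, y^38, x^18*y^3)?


k[x,y]/I, I = (x^40, y^38, x^18*y^3)
Rect: 40x38=1520. Corner: (40-18)x(38-3)=770.
dim = 1520-770 = 750


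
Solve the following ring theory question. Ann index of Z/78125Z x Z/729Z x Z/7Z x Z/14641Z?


Exponent = lcm of the cyclic orders; pairwise coprime => product.
5^7*3^6*7^1*11^4=78125*729*7*14641=5836954921875


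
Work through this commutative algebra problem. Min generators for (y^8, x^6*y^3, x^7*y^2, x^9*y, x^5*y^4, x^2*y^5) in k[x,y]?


Remove redundant (divisible by others).
Min: x^9*y, x^7*y^2, x^6*y^3, x^5*y^4, x^2*y^5, y^8
Count=6


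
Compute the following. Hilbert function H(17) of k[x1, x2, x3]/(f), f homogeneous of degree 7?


C(19,2)-C(12,2)=171-66=105


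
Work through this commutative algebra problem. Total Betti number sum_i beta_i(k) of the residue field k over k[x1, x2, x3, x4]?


Koszul resolution: beta_i(k)=C(n,i), n=4
sum_i C(4,i) = 2^4 = 16


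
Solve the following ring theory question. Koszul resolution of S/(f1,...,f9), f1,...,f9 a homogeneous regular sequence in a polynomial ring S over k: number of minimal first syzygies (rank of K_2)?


Regular sequence => Koszul complex is the minimal free resolution.
Syz_1 minimally generated by Koszul relations f_i*e_j - f_j*e_i (i<j): mu(Syz_1) = beta_2 = C(m,2) = m(m-1)/2
m=9
9*8/2 = 36


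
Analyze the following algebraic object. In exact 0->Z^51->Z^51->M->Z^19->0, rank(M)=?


Alt sum=0:
(-1)^0*51 + (-1)^1*51 + (-1)^2*? + (-1)^3*19=0
rank(M)=19


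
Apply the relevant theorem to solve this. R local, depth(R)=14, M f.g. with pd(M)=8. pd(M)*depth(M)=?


pd+depth=14
depth=14-8=6
pd*depth=8*6=48


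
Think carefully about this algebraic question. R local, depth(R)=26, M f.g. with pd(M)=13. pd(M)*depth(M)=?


pd+depth=26
depth=26-13=13
pd*depth=13*13=169


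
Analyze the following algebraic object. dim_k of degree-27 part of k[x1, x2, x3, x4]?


C(d+n-1,n-1)=C(30,3)=4060


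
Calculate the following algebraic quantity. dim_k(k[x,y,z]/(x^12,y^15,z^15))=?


Basis: x^iy^jz^k, i<12,j<15,k<15
12*15*15=2700


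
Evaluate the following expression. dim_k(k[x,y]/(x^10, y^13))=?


Basis: x^i*y^j, i<10, j<13
10*13=130


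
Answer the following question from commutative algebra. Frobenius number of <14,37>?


gcd(14,37)=1 => F=ab-a-b=14*37-14-37=518-51=467


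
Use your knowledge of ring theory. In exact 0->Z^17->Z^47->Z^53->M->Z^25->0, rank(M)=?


Alt sum=0:
(-1)^0*17 + (-1)^1*47 + (-1)^2*53 + (-1)^3*? + (-1)^4*25=0
rank(M)=48


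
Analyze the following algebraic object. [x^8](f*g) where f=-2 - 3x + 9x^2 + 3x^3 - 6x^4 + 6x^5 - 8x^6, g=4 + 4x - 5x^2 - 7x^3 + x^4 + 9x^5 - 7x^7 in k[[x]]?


[x^8] = sum a_i*b_j, i+j=8
  -3*-7=21
  3*9=27
  -6*1=-6
  6*-7=-42
  -8*-5=40
Sum=40


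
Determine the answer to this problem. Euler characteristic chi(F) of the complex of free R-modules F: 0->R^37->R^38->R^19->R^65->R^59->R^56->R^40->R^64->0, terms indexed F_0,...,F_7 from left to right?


chi = sum (-1)^i * rank:
(-1)^0*37=37
(-1)^1*38=-38
(-1)^2*19=19
(-1)^3*65=-65
(-1)^4*59=59
(-1)^5*56=-56
(-1)^6*40=40
(-1)^7*64=-64
chi=-68


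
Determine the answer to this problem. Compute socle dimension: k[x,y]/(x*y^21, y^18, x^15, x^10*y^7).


Socle = ann(m) = span of standard monomials u with x*u, y*u in I (staircase corners).
Redundant generators: x*y^21
Minimal generators: x^15, x^10*y^7, y^18
Corners: x^9y^17, x^14y^6
Socle dim=2


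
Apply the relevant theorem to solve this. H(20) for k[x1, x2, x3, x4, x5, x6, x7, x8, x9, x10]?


C(d+n-1,n-1)=C(29,9)=10015005


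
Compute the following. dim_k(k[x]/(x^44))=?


Basis: 1,x,...,x^43
dim=44


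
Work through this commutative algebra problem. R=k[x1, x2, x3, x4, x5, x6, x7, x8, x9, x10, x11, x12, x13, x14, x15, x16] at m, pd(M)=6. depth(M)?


pd+depth=depth(R)=16
depth=16-6=10


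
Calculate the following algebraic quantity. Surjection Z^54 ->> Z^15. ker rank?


rank(ker) = 54-15 = 39


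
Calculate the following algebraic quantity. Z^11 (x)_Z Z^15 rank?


rank(M(x)N) = rank(M)*rank(N)
11*15 = 165


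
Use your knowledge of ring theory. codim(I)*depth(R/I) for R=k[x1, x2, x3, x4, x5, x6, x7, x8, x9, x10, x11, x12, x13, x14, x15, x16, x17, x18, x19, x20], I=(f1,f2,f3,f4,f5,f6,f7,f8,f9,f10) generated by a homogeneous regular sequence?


codim=10, depth=dim(R/I)=20-10=10
Product=10*10=100


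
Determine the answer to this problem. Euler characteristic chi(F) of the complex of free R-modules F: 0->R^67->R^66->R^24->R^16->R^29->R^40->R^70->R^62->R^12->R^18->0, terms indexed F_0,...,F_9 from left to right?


chi = sum (-1)^i * rank:
(-1)^0*67=67
(-1)^1*66=-66
(-1)^2*24=24
(-1)^3*16=-16
(-1)^4*29=29
(-1)^5*40=-40
(-1)^6*70=70
(-1)^7*62=-62
(-1)^8*12=12
(-1)^9*18=-18
chi=0


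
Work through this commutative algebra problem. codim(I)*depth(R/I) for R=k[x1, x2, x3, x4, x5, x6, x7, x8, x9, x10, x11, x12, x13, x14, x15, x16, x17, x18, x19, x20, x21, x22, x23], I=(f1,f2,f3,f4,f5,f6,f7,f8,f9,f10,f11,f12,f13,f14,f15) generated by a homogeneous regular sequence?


codim=15, depth=dim(R/I)=23-15=8
Product=15*8=120


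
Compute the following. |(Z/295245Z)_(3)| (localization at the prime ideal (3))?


3-primary part: 295245=3^10*5
Size=3^10=59049


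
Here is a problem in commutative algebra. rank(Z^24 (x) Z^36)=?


rank(M(x)N) = rank(M)*rank(N)
24*36 = 864


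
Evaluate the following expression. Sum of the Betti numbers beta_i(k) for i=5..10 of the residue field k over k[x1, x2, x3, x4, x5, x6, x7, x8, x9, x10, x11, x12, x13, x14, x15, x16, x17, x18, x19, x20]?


Koszul resolution: beta_i(k)=C(n,i), n=20
C(20,5)=15504, C(20,6)=38760, C(20,7)=77520, C(20,8)=125970, C(20,9)=167960, C(20,10)=184756
Sum=610470


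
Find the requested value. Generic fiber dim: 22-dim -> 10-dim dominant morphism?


dim(fiber)=dim(X)-dim(Y)=22-10=12


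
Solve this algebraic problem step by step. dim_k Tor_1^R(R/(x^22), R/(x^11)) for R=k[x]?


Tor_1(R/I,R/J)=(I cap J)/IJ=(x^22)/(x^33)
dim=33-22=min(22,11)=11


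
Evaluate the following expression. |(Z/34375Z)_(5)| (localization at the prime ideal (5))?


5-primary part: 34375=5^5*11
Size=5^5=3125


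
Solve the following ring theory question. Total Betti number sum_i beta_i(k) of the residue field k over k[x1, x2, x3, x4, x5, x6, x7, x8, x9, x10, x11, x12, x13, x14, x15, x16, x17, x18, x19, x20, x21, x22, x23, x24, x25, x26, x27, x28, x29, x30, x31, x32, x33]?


Koszul resolution: beta_i(k)=C(n,i), n=33
sum_i C(33,i) = 2^33 = 8589934592


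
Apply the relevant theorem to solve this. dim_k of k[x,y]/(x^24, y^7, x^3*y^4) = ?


k[x,y]/I, I = (x^24, y^7, x^3*y^4)
Rect: 24x7=168. Corner: (24-3)x(7-4)=63.
dim = 168-63 = 105


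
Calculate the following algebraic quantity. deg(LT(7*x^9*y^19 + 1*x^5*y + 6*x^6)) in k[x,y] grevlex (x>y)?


LT: 7*x^9*y^19
deg_x=9, deg_y=19
Total=9+19=28


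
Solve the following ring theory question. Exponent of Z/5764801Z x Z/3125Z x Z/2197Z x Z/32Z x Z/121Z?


Exponent = lcm of the cyclic orders; pairwise coprime => product.
7^8*5^5*13^3*2^5*11^2=5764801*3125*2197*32*121=153249740343700000


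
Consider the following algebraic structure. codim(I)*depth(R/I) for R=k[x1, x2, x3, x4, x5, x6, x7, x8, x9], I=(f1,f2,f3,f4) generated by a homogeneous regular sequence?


codim=4, depth=dim(R/I)=9-4=5
Product=4*5=20


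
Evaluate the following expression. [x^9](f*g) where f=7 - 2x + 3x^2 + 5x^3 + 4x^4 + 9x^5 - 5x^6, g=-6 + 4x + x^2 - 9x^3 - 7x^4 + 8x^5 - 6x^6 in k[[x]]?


[x^9] = sum a_i*b_j, i+j=9
  5*-6=-30
  4*8=32
  9*-7=-63
  -5*-9=45
Sum=-16


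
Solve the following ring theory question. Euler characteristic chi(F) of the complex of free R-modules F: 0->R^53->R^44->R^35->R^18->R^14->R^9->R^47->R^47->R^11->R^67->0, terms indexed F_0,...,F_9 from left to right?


chi = sum (-1)^i * rank:
(-1)^0*53=53
(-1)^1*44=-44
(-1)^2*35=35
(-1)^3*18=-18
(-1)^4*14=14
(-1)^5*9=-9
(-1)^6*47=47
(-1)^7*47=-47
(-1)^8*11=11
(-1)^9*67=-67
chi=-25


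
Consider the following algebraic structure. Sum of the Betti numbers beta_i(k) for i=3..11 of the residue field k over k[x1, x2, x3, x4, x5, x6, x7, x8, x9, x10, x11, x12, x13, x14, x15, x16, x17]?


Koszul resolution: beta_i(k)=C(n,i), n=17
C(17,3)=680, C(17,4)=2380, C(17,5)=6188, C(17,6)=12376, C(17,7)=19448, C(17,8)=24310, C(17,9)=24310, C(17,10)=19448, C(17,11)=12376
Sum=121516


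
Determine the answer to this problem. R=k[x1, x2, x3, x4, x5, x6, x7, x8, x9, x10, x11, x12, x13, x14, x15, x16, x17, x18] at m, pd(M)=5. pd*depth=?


pd+depth=18
depth=18-5=13
pd*depth=5*13=65
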